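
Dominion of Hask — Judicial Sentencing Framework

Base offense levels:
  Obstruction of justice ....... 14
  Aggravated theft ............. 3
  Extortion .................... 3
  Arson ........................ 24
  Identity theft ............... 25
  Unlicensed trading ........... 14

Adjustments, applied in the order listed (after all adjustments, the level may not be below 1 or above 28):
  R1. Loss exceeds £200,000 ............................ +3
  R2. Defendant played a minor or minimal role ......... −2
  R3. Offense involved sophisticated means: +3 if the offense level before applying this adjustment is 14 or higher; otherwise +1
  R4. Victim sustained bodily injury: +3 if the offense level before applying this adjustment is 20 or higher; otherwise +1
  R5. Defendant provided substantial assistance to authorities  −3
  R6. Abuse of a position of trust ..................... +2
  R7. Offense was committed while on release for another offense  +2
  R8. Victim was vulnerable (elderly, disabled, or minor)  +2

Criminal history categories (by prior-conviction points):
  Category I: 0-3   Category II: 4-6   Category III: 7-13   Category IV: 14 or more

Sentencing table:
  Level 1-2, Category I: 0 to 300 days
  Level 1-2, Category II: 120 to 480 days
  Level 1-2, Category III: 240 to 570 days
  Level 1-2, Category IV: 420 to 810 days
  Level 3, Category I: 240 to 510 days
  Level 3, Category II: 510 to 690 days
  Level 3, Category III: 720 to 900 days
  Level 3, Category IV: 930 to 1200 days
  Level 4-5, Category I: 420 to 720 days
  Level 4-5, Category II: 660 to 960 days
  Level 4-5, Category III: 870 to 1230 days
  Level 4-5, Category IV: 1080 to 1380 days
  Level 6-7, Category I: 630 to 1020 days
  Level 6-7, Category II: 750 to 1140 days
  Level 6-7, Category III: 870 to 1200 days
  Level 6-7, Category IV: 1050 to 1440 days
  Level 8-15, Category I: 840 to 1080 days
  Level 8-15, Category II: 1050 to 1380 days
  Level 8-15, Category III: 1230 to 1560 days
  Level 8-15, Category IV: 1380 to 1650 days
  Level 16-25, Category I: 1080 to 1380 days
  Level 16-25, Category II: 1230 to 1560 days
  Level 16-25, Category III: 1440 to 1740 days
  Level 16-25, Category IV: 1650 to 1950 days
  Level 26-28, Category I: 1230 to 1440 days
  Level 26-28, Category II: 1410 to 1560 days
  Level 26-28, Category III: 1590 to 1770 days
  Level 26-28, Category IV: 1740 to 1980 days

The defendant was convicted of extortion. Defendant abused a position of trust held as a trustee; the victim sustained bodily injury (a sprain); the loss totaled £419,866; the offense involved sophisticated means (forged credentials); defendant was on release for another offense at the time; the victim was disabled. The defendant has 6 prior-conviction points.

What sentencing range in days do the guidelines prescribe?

Base offense level for extortion: 3.
R1 applies: 3 + 3 = 6.
R2 does not apply.
R3 applies (level before this adjustment is 6 < 14, so +1): 6 + 1 = 7.
R4 applies (level before this adjustment is 7 < 20, so +1): 7 + 1 = 8.
R5 does not apply.
R6 applies: 8 + 2 = 10.
R7 applies: 10 + 2 = 12.
R8 applies: 12 + 2 = 14.
Final offense level: 14.
Criminal history: 6 prior points → Category II (4-6).
Level 14 falls in the 8-15 band.
Grid: Level 8-15 × Category II = 1050-1380 days.

1050-1380 days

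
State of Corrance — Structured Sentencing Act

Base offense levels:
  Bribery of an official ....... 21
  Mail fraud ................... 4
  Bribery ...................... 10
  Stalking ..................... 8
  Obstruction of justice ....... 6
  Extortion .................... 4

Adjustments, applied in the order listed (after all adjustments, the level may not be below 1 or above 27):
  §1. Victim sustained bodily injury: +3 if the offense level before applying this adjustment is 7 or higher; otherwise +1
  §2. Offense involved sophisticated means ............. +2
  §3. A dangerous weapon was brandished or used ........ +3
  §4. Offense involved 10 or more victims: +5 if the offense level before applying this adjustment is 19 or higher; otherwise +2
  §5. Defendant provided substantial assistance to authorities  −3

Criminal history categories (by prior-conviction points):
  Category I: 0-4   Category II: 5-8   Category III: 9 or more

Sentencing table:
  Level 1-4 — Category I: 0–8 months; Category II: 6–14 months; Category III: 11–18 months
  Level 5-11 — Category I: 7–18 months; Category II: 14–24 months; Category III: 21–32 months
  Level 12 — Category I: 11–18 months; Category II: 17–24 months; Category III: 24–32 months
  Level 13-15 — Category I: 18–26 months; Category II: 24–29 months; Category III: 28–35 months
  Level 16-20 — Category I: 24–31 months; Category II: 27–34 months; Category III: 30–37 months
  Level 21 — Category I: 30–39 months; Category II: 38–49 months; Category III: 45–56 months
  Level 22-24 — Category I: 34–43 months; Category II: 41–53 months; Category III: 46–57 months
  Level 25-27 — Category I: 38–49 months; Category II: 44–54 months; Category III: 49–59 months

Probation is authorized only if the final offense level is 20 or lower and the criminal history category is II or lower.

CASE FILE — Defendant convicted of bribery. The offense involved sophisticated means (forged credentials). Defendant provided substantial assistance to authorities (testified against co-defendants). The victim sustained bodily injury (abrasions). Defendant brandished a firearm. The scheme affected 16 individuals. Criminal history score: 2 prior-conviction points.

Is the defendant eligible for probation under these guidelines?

Base offense level for bribery: 10.
§1 applies (level before this adjustment is 10 ≥ 7, so +3): 10 + 3 = 13.
§2 applies: 13 + 2 = 15.
§3 applies: 15 + 3 = 18.
§4 applies (level before this adjustment is 18 < 19, so +2): 18 + 2 = 20.
§5 applies: 20 − 3 = 17.
Final offense level: 17.
Criminal history: 2 prior points → Category I (0-4).
Level 17 falls in the 16-20 band.
Grid: Level 16-20 × Category I = 24-31 months.
Probation check: level 17 ≤ 20 and category I ≤ II → eligible.

Yes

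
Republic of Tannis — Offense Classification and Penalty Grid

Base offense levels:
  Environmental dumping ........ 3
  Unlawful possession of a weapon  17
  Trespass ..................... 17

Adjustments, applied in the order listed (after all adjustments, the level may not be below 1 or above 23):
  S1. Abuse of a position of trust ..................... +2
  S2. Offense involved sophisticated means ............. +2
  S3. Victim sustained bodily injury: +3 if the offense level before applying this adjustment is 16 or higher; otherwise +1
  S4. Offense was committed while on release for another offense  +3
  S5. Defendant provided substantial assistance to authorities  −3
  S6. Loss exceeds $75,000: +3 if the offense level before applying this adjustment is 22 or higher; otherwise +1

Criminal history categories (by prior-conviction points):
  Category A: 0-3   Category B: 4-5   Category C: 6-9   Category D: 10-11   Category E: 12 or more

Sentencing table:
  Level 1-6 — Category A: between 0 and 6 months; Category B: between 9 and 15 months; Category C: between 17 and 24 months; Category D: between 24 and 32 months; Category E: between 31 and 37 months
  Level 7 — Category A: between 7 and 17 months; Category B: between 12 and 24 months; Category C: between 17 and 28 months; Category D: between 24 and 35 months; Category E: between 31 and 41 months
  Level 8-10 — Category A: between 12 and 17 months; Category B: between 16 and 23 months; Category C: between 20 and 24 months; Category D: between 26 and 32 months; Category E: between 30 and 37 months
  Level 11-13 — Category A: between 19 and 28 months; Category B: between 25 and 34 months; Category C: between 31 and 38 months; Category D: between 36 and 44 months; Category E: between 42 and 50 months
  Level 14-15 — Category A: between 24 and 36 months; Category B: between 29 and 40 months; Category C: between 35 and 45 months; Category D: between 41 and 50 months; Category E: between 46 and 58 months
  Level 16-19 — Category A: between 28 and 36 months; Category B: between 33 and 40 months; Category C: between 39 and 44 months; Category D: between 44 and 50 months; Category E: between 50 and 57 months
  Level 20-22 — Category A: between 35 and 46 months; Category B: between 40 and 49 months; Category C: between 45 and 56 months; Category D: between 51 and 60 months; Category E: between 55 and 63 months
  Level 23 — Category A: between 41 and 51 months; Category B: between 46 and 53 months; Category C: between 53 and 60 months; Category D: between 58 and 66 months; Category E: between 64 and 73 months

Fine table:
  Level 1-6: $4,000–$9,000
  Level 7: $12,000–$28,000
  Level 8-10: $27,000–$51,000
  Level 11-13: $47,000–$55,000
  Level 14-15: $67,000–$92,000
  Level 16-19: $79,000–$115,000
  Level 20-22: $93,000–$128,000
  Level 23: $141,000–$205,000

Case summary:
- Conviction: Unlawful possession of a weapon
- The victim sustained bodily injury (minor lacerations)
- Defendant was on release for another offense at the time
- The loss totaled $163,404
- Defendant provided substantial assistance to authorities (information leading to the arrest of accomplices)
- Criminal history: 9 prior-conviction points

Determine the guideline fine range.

Base offense level for unlawful possession of a weapon: 17.
S3 applies (level before this adjustment is 17 ≥ 16, so +3): 17 + 3 = 20.
S4 applies: 20 + 3 = 23.
S5 applies: 23 − 3 = 20.
S6 applies (level before this adjustment is 20 < 22, so +1): 20 + 1 = 21.
Final offense level: 21.
Level 21 falls in the 20-22 band.
Fine table: Level 20-22 → $93,000–$128,000.

$93,000–$128,000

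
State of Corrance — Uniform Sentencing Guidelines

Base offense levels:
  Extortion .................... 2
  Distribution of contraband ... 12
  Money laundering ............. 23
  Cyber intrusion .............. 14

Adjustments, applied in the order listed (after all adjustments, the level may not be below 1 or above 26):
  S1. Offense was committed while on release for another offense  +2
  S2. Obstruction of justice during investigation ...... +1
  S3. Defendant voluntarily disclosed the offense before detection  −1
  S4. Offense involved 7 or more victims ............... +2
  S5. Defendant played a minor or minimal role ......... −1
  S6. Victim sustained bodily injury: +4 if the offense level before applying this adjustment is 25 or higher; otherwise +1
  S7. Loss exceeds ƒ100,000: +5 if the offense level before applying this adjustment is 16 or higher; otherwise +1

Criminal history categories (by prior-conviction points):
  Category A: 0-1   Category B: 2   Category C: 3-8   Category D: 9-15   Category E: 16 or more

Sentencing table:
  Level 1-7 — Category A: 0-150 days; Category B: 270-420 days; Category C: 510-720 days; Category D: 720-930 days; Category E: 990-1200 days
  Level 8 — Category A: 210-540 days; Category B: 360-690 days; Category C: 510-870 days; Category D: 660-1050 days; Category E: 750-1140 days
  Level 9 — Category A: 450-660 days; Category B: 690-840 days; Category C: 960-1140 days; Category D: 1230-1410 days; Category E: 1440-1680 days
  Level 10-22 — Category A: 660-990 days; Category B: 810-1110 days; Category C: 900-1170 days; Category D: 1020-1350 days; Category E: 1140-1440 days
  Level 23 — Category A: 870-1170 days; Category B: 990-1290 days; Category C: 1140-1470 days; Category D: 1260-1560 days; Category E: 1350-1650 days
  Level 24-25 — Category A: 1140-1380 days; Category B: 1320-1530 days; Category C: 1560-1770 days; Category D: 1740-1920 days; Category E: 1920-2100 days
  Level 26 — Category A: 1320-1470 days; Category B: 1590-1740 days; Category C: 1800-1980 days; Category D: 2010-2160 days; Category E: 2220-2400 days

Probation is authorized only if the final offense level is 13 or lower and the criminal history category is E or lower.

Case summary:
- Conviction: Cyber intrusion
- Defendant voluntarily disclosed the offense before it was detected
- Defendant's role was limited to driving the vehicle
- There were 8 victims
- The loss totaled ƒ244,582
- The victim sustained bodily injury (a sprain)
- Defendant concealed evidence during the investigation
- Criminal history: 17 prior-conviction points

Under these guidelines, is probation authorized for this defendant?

No

Base offense level for cyber intrusion: 14.
S2 applies: 14 + 1 = 15.
S3 applies: 15 − 1 = 14.
S4 applies: 14 + 2 = 16.
S5 applies: 16 − 1 = 15.
S6 applies (level before this adjustment is 15 < 25, so +1): 15 + 1 = 16.
S7 applies (level before this adjustment is 16 ≥ 16, so +5): 16 + 5 = 21.
Final offense level: 21.
Criminal history: 17 prior points → Category E (16+).
Level 21 falls in the 10-22 band.
Grid: Level 10-22 × Category E = 1140-1440 days.
Probation check: level 21 > 13 and category E ≤ E → not eligible.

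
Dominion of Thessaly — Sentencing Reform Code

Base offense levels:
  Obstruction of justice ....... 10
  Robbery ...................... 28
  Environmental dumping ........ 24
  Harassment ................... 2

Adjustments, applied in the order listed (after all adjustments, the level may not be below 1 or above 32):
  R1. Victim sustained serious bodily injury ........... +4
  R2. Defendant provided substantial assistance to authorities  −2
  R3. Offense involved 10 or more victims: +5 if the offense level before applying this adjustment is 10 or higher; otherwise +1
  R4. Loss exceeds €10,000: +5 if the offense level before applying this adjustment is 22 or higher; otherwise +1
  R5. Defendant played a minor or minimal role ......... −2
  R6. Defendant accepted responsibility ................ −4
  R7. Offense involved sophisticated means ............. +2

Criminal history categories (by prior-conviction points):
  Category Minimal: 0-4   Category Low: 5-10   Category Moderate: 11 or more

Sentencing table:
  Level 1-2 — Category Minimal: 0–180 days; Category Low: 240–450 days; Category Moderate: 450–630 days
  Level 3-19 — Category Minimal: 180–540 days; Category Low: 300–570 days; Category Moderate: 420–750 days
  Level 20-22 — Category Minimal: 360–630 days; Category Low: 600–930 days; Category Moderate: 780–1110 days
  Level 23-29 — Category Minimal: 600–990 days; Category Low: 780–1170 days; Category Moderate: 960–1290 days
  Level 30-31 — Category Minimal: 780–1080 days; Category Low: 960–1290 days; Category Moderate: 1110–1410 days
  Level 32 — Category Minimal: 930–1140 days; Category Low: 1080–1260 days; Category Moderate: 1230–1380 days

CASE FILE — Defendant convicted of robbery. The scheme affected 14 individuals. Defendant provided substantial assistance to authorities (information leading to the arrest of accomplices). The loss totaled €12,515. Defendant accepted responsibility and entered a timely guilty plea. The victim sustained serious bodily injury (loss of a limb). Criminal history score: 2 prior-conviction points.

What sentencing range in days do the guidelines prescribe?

930-1140 days

Base offense level for robbery: 28.
R1 applies: 28 + 4 = 32.
R2 applies: 32 − 2 = 30.
R3 applies (level before this adjustment is 30 ≥ 10, so +5): 30 + 5 = 35.
R4 applies (level before this adjustment is 35 ≥ 22, so +5): 35 + 5 = 40.
R5 does not apply.
R6 applies: 40 − 4 = 36.
R7 does not apply.
Level 36 exceeds the maximum of 32; capped at 32.
Final offense level: 32.
Criminal history: 2 prior points → Category Minimal (0-4).
Level 32 falls in the 32 band.
Grid: Level 32 × Category Minimal = 930-1140 days.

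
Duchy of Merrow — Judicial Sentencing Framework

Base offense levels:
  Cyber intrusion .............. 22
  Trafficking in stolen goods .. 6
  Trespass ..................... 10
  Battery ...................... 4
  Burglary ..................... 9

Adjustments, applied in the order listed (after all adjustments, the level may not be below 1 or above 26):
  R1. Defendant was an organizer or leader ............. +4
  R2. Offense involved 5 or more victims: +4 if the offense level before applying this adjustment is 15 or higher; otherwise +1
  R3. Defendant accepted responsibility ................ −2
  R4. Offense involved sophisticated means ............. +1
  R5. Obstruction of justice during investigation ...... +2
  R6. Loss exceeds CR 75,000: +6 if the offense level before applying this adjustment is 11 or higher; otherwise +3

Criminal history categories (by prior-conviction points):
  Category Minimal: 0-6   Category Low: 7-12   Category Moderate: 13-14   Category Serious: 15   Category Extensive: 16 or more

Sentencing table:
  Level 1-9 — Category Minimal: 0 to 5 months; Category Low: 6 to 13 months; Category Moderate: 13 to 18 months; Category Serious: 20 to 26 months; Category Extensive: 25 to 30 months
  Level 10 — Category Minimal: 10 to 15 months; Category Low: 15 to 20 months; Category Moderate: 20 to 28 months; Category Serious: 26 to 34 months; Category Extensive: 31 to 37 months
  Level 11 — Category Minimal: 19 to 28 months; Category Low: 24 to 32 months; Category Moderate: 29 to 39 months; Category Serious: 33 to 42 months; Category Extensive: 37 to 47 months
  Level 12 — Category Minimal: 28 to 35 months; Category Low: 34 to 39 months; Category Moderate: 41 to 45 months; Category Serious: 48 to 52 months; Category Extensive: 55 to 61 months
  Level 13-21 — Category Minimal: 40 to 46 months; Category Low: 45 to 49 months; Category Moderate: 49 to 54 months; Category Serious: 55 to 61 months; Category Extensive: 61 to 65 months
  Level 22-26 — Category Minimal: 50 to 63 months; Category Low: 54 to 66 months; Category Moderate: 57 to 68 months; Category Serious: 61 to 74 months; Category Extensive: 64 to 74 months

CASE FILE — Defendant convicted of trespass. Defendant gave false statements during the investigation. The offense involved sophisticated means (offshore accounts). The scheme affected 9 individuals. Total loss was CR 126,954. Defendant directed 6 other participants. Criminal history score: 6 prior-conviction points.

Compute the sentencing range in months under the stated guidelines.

50-63 months

Base offense level for trespass: 10.
R1 applies: 10 + 4 = 14.
R2 applies (level before this adjustment is 14 < 15, so +1): 14 + 1 = 15.
R3 does not apply.
R4 applies: 15 + 1 = 16.
R5 applies: 16 + 2 = 18.
R6 applies (level before this adjustment is 18 ≥ 11, so +6): 18 + 6 = 24.
Final offense level: 24.
Criminal history: 6 prior points → Category Minimal (0-6).
Level 24 falls in the 22-26 band.
Grid: Level 22-26 × Category Minimal = 50-63 months.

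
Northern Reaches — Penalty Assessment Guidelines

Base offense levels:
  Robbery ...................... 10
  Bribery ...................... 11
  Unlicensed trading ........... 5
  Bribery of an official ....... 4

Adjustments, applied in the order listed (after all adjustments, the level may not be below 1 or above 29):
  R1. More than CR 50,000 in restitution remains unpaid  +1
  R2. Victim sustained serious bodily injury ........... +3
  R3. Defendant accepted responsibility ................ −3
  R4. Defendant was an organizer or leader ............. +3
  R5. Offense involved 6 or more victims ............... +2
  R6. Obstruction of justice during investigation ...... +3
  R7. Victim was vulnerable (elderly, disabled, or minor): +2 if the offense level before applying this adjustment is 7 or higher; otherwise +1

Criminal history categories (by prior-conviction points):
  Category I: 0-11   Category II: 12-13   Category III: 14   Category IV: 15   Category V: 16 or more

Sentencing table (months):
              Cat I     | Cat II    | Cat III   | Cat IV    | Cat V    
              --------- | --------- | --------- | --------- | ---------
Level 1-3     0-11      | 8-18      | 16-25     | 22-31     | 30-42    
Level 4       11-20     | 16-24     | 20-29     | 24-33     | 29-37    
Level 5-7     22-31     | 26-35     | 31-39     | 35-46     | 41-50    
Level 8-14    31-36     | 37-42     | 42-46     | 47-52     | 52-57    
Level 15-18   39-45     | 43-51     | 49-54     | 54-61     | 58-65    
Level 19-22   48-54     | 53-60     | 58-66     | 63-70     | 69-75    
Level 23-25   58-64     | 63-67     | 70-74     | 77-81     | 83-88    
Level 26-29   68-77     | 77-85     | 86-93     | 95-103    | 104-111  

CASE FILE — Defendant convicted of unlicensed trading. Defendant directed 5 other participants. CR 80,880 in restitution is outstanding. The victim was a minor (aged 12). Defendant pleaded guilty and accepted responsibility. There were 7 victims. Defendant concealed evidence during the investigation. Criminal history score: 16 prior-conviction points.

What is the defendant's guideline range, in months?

52-57 months

Base offense level for unlicensed trading: 5.
R1 applies: 5 + 1 = 6.
R2 does not apply.
R3 applies: 6 − 3 = 3.
R4 applies: 3 + 3 = 6.
R5 applies: 6 + 2 = 8.
R6 applies: 8 + 3 = 11.
R7 applies (level before this adjustment is 11 ≥ 7, so +2): 11 + 2 = 13.
Final offense level: 13.
Criminal history: 16 prior points → Category V (16+).
Level 13 falls in the 8-14 band.
Grid: Level 8-14 × Category V = 52-57 months.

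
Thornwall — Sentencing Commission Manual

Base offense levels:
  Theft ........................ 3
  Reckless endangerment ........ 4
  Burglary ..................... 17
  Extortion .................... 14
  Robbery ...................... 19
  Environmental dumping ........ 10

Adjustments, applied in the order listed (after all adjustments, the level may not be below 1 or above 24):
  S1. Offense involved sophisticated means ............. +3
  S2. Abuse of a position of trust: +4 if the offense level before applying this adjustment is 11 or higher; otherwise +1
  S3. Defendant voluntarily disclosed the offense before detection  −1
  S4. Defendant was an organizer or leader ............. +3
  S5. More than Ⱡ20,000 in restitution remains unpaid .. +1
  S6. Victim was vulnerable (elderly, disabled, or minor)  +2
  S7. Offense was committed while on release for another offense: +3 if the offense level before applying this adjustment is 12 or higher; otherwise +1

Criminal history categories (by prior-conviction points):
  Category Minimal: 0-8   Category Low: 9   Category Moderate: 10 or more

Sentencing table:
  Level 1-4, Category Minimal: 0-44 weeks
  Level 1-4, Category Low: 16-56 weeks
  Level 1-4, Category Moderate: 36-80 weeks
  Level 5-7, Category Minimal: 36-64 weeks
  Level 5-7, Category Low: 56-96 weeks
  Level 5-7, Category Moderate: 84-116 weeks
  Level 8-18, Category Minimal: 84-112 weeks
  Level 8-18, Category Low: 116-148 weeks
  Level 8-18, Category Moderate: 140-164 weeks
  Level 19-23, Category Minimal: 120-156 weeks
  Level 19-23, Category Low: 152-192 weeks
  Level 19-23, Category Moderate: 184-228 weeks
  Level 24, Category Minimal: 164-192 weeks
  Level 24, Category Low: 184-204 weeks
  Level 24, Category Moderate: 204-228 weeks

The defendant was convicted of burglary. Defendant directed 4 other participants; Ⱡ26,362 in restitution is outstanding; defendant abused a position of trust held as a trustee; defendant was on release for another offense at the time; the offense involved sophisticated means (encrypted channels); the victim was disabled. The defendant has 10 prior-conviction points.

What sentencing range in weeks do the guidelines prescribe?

204-228 weeks

Base offense level for burglary: 17.
S1 applies: 17 + 3 = 20.
S2 applies (level before this adjustment is 20 ≥ 11, so +4): 20 + 4 = 24.
S4 applies: 24 + 3 = 27.
S5 applies: 27 + 1 = 28.
S6 applies: 28 + 2 = 30.
S7 applies (level before this adjustment is 30 ≥ 12, so +3): 30 + 3 = 33.
Level 33 exceeds the maximum of 24; capped at 24.
Final offense level: 24.
Criminal history: 10 prior points → Category Moderate (10+).
Level 24 falls in the 24 band.
Grid: Level 24 × Category Moderate = 204-228 weeks.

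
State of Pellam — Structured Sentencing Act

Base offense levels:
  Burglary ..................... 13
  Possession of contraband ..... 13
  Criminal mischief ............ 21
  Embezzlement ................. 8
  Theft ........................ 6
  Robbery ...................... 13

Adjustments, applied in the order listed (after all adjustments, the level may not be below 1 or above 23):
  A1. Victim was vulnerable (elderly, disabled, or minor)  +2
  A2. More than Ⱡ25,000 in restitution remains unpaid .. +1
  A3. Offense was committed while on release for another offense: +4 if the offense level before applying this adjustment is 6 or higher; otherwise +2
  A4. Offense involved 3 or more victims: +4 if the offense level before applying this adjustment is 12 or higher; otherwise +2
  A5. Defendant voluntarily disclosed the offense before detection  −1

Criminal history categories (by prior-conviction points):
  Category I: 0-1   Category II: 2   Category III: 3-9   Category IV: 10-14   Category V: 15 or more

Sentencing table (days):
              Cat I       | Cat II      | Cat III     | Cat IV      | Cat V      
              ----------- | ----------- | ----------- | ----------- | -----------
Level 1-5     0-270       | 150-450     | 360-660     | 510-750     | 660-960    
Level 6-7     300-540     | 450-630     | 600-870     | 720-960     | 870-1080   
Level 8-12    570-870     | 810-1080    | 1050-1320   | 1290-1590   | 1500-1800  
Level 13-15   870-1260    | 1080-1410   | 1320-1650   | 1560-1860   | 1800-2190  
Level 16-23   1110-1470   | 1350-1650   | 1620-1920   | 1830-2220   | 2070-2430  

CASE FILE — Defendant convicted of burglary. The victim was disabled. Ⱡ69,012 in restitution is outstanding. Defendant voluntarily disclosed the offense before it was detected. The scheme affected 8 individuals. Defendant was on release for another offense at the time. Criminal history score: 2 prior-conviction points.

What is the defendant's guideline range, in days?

Base offense level for burglary: 13.
A1 applies: 13 + 2 = 15.
A2 applies: 15 + 1 = 16.
A3 applies (level before this adjustment is 16 ≥ 6, so +4): 16 + 4 = 20.
A4 applies (level before this adjustment is 20 ≥ 12, so +4): 20 + 4 = 24.
A5 applies: 24 − 1 = 23.
Final offense level: 23.
Criminal history: 2 prior points → Category II (2).
Level 23 falls in the 16-23 band.
Grid: Level 16-23 × Category II = 1350-1650 days.

1350-1650 days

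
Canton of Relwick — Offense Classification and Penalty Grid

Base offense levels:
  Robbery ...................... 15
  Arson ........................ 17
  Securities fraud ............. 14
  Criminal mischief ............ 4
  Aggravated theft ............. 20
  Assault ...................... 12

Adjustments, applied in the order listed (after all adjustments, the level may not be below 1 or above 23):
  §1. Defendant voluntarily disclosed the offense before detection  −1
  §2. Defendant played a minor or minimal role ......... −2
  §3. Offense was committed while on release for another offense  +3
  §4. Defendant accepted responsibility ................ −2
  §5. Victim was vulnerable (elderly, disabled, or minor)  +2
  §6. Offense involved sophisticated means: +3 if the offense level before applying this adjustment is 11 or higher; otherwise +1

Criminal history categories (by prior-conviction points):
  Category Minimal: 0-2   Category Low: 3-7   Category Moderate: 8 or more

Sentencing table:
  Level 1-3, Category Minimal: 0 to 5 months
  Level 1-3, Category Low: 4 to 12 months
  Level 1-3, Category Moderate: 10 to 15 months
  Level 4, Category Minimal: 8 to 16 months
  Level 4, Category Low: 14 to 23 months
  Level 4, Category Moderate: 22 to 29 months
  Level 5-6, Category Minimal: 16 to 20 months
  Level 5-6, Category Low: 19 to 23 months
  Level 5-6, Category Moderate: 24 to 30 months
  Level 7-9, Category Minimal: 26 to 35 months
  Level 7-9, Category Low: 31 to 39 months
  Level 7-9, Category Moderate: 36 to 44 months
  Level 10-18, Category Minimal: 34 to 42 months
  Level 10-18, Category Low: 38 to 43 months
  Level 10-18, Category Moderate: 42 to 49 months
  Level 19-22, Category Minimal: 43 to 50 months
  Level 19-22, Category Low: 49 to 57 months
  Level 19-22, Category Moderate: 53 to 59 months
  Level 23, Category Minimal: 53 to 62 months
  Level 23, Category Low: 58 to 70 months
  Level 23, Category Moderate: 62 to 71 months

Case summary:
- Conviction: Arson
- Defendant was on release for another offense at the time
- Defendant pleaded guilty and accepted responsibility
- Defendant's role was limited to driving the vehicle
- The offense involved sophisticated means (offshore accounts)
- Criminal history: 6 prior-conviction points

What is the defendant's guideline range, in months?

Base offense level for arson: 17.
§2 applies: 17 − 2 = 15.
§3 applies: 15 + 3 = 18.
§4 applies: 18 − 2 = 16.
§5 does not apply.
§6 applies (level before this adjustment is 16 ≥ 11, so +3): 16 + 3 = 19.
Final offense level: 19.
Criminal history: 6 prior points → Category Low (3-7).
Level 19 falls in the 19-22 band.
Grid: Level 19-22 × Category Low = 49-57 months.

49-57 months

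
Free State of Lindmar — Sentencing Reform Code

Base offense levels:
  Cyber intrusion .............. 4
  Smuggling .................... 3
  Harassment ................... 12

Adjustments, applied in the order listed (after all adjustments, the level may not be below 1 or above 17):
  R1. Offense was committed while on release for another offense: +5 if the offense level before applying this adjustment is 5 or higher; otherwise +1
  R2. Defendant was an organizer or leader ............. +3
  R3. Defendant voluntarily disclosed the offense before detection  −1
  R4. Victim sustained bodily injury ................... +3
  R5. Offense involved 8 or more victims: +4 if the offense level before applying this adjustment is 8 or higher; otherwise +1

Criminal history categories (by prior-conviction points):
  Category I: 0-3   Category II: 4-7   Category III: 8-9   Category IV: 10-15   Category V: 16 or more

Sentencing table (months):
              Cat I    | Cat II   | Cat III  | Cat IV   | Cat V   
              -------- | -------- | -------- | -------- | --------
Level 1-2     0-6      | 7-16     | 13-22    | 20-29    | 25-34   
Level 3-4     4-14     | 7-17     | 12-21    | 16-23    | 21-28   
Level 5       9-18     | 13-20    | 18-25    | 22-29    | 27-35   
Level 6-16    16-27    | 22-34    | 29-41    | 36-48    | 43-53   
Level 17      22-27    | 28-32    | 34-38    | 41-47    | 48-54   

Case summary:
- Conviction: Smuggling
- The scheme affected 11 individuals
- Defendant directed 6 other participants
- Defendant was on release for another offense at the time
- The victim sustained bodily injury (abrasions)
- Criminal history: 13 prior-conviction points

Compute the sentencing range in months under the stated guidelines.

36-48 months

Base offense level for smuggling: 3.
R1 applies (level before this adjustment is 3 < 5, so +1): 3 + 1 = 4.
R2 applies: 4 + 3 = 7.
R4 applies: 7 + 3 = 10.
R5 applies (level before this adjustment is 10 ≥ 8, so +4): 10 + 4 = 14.
Final offense level: 14.
Criminal history: 13 prior points → Category IV (10-15).
Level 14 falls in the 6-16 band.
Grid: Level 6-16 × Category IV = 36-48 months.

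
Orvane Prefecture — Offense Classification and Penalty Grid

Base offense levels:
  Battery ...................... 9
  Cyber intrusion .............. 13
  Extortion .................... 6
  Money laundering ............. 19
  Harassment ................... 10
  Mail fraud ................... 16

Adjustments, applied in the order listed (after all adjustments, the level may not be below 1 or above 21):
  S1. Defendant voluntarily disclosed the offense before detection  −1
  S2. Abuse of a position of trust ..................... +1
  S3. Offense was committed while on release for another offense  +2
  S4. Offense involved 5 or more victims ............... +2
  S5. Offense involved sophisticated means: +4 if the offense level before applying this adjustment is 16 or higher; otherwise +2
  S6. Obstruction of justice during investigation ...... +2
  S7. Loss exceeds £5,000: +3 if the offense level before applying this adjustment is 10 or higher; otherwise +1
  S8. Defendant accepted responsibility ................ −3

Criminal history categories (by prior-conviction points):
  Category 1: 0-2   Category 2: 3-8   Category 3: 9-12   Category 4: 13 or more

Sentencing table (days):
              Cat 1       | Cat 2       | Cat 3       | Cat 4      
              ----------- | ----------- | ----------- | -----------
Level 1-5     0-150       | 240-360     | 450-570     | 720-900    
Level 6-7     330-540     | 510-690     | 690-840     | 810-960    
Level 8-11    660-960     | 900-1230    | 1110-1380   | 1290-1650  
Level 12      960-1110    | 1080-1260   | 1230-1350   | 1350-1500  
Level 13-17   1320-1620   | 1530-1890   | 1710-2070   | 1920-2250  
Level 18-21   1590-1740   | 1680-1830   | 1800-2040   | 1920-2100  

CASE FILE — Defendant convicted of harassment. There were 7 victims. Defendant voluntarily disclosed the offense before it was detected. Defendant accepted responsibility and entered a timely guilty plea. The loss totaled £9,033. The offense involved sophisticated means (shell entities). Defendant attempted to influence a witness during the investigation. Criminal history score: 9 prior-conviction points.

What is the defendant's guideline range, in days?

1710-2070 days

Base offense level for harassment: 10.
S1 applies: 10 − 1 = 9.
S3 does not apply.
S4 applies: 9 + 2 = 11.
S5 applies (level before this adjustment is 11 < 16, so +2): 11 + 2 = 13.
S6 applies: 13 + 2 = 15.
S7 applies (level before this adjustment is 15 ≥ 10, so +3): 15 + 3 = 18.
S8 applies: 18 − 3 = 15.
Final offense level: 15.
Criminal history: 9 prior points → Category 3 (9-12).
Level 15 falls in the 13-17 band.
Grid: Level 13-17 × Category 3 = 1710-2070 days.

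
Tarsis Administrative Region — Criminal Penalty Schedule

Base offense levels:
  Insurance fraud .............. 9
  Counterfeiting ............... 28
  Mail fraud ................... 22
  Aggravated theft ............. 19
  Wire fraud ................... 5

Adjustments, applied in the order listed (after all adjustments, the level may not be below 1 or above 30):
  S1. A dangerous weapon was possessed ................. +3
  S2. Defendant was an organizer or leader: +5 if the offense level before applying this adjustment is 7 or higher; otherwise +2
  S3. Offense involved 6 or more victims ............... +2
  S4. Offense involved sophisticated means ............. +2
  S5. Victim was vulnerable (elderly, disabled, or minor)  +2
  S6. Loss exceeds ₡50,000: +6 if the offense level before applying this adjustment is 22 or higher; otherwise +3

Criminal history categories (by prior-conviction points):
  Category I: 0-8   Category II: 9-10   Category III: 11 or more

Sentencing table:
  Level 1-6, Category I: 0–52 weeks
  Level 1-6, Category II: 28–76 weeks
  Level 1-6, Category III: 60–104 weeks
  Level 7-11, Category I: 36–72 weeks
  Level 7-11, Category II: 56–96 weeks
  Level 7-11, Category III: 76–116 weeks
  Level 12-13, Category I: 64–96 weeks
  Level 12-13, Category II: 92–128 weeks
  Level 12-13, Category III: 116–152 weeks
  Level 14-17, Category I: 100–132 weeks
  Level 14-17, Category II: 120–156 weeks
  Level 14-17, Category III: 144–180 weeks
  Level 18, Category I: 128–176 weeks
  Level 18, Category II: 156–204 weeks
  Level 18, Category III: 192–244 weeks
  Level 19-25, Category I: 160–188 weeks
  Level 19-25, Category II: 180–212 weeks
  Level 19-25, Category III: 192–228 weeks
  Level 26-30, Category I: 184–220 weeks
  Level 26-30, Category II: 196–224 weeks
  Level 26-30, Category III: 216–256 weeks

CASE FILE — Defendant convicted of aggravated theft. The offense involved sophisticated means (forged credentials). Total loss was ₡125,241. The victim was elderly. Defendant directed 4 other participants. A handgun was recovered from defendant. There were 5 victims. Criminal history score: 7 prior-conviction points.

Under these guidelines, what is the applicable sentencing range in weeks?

184-220 weeks

Base offense level for aggravated theft: 19.
S1 applies: 19 + 3 = 22.
S2 applies (level before this adjustment is 22 ≥ 7, so +5): 22 + 5 = 27.
S4 applies: 27 + 2 = 29.
S5 applies: 29 + 2 = 31.
S6 applies (level before this adjustment is 31 ≥ 22, so +6): 31 + 6 = 37.
Level 37 exceeds the maximum of 30; capped at 30.
Final offense level: 30.
Criminal history: 7 prior points → Category I (0-8).
Level 30 falls in the 26-30 band.
Grid: Level 26-30 × Category I = 184-220 weeks.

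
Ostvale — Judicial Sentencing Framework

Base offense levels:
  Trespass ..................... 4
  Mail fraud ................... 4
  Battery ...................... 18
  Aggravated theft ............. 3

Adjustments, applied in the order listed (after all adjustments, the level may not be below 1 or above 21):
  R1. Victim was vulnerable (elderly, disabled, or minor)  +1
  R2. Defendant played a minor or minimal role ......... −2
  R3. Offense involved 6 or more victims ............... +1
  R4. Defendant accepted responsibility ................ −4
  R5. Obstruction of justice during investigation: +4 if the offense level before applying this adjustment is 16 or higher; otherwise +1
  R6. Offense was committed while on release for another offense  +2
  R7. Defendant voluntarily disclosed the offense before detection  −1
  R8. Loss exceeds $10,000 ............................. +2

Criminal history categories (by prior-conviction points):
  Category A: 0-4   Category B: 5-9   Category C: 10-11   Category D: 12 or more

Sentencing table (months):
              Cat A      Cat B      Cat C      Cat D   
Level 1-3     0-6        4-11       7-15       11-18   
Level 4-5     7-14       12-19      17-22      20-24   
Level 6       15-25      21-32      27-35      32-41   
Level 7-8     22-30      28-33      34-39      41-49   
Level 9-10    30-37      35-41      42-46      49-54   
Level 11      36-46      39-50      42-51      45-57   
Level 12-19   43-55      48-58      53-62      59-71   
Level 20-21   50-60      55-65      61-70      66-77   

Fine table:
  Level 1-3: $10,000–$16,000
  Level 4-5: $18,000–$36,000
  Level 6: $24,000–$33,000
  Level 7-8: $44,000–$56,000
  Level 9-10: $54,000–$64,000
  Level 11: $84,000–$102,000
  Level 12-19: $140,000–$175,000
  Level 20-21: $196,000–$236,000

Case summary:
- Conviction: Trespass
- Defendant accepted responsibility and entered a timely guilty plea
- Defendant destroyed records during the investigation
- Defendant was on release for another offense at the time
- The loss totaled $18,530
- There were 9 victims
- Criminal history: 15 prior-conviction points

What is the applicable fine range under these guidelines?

Base offense level for trespass: 4.
R2 does not apply.
R3 applies: 4 + 1 = 5.
R4 applies: 5 − 4 = 1.
R5 applies (level before this adjustment is 1 < 16, so +1): 1 + 1 = 2.
R6 applies: 2 + 2 = 4.
R7 does not apply.
R8 applies: 4 + 2 = 6.
Final offense level: 6.
Level 6 falls in the 6 band.
Fine table: Level 6 → $24,000–$33,000.

$24,000–$33,000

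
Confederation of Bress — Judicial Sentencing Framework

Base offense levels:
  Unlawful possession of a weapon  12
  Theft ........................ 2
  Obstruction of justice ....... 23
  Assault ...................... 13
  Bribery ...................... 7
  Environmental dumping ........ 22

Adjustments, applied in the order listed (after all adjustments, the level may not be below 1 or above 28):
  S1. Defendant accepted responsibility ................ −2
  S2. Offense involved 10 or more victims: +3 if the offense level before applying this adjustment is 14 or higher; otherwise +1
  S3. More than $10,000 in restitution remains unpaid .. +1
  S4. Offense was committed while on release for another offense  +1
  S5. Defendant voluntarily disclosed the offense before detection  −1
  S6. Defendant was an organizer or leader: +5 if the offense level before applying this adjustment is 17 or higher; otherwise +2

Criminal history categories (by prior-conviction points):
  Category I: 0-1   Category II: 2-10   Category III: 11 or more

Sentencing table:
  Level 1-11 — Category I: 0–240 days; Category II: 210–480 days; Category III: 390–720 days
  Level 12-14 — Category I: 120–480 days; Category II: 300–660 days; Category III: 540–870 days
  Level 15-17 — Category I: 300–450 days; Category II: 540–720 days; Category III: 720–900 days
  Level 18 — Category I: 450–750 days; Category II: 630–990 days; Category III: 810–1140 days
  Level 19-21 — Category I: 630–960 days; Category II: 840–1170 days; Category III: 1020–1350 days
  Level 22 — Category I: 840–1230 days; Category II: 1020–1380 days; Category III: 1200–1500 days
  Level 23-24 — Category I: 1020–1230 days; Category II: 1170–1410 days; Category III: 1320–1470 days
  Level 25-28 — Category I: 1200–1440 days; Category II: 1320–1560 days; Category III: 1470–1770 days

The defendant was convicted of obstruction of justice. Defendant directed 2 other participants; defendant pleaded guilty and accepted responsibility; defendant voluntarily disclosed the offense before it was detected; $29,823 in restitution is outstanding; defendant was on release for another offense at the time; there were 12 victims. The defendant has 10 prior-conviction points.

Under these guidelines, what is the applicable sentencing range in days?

1320-1560 days

Base offense level for obstruction of justice: 23.
S1 applies: 23 − 2 = 21.
S2 applies (level before this adjustment is 21 ≥ 14, so +3): 21 + 3 = 24.
S3 applies: 24 + 1 = 25.
S4 applies: 25 + 1 = 26.
S5 applies: 26 − 1 = 25.
S6 applies (level before this adjustment is 25 ≥ 17, so +5): 25 + 5 = 30.
Level 30 exceeds the maximum of 28; capped at 28.
Final offense level: 28.
Criminal history: 10 prior points → Category II (2-10).
Level 28 falls in the 25-28 band.
Grid: Level 25-28 × Category II = 1320-1560 days.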